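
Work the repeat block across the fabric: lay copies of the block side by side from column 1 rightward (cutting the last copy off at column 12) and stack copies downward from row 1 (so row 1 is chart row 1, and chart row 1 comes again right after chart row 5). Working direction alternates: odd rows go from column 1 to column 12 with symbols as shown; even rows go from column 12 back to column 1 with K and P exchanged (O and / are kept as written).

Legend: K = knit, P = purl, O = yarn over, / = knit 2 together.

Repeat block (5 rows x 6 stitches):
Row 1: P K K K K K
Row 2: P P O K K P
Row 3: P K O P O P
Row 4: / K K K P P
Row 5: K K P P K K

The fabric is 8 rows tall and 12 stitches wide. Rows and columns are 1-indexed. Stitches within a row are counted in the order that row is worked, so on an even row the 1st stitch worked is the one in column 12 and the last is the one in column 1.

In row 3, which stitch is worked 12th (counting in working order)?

For row 3: chart row = ((3-1) mod 5) + 1 = 3; this is a RS (odd) row.
Chart row 3 tiled across columns 1-12: P K O P O P P K O P O P
RS: work column 1 to column 12, symbols as charted — the tiled row is the row as worked.
The 12th stitch worked is P.

Stitch:
P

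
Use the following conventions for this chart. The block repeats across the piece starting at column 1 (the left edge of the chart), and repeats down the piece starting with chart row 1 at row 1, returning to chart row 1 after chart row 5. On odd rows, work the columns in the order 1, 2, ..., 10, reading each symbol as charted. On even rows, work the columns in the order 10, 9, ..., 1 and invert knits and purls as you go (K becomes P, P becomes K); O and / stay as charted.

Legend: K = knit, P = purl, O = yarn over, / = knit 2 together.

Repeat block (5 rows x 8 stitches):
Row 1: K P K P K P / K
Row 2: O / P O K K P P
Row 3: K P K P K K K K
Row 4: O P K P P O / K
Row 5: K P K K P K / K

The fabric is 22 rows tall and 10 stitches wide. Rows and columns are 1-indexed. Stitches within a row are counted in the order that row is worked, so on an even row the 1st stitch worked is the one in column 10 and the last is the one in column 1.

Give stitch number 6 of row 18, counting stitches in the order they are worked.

Stitch:
P

Derivation:
Row 18 uses chart row ((18-1) mod 5)+1 = 3. Row 18 is even, so WS.
Chart row 3 tiled across columns 1-10: K P K P K K K K K P
WS: work from column 10 back to column 1 (reverse the tiled row), swapping K<->P (O and / unchanged).
Row 18 as worked: K P P P P P K P K P
Stitch 6 in working order -> P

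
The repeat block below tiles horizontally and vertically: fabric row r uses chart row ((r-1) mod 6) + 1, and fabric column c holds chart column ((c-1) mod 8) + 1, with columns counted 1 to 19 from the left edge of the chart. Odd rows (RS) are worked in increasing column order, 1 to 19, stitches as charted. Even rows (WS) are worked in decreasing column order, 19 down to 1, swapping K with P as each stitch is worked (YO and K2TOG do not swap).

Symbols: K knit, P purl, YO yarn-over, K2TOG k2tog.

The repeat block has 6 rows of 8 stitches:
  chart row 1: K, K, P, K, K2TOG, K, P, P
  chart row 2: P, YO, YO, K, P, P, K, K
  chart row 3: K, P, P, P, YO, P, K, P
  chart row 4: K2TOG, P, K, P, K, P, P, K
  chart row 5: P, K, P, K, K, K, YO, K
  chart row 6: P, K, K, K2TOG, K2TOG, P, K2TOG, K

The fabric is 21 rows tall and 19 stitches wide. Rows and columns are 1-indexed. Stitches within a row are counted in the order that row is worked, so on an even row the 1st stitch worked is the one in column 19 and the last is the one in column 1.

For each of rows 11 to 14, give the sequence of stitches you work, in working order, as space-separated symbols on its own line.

Row 11: chart row 5, RS - tile across columns 1-19 and work as-is.
Row 12: chart row 6, WS - tiled (columns 1-19): P K K K2TOG K2TOG P K2TOG K P K K K2TOG K2TOG P K2TOG K P K K; work from column 19 back to 1 with K<->P swapped.
Row 13: chart row 1, RS - tile across columns 1-19 and work as-is.
Row 14: chart row 2, WS - tiled (columns 1-19): P YO YO K P P K K P YO YO K P P K K P YO YO; work from column 19 back to 1 with K<->P swapped.

Rows as worked:
P K P K K K YO K P K P K K K YO K P K P
P P K P K2TOG K K2TOG K2TOG P P K P K2TOG K K2TOG K2TOG P P K
K K P K K2TOG K P P K K P K K2TOG K P P K K P
YO YO K P P K K P YO YO K P P K K P YO YO K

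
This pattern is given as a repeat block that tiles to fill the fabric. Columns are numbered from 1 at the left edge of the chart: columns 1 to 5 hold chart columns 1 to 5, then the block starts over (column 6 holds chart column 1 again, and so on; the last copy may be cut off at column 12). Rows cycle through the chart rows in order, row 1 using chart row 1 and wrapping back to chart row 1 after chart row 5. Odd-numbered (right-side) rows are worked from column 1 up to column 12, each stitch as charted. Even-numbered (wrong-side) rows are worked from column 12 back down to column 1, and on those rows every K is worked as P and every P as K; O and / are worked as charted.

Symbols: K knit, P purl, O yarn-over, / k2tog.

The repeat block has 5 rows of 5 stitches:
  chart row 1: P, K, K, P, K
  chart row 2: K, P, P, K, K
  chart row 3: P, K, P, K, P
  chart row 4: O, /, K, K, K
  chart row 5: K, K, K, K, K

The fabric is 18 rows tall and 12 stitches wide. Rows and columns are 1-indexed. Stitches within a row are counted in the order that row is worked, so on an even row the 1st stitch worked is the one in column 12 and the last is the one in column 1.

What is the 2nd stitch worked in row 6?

Result:
K

Derivation:
Row 6 uses chart row ((6-1) mod 5)+1 = 1. Row 6 is even, so WS.
Chart row 1 tiled across columns 1-12: P K K P K P K K P K P K
Wrong side: read the tiled row from column 12 down to 1 and exchange K with P (leave O, /).
Row 6 as worked: P K P K P P K P K P P K
Counting 2 along the worked row gives K.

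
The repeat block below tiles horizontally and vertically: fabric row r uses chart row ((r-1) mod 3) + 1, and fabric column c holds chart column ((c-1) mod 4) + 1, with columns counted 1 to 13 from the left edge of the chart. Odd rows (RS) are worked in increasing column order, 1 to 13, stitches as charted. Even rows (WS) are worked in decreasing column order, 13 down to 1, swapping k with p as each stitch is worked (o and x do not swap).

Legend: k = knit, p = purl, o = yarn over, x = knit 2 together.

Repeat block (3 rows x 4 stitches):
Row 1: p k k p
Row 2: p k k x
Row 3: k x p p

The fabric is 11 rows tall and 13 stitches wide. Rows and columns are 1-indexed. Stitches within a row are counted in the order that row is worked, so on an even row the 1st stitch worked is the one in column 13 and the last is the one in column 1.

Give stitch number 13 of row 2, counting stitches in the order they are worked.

Row 2 uses chart row ((2-1) mod 3)+1 = 2. Row 2 is even, so WS.
Chart row 2 tiled across columns 1-13: p k k x p k k x p k k x p
WS: work from column 13 back to column 1 (reverse the tiled row), swapping k<->p (o and x unchanged).
Row 2 as worked: k x p p k x p p k x p p k
The 13th stitch worked is k.

Result:
k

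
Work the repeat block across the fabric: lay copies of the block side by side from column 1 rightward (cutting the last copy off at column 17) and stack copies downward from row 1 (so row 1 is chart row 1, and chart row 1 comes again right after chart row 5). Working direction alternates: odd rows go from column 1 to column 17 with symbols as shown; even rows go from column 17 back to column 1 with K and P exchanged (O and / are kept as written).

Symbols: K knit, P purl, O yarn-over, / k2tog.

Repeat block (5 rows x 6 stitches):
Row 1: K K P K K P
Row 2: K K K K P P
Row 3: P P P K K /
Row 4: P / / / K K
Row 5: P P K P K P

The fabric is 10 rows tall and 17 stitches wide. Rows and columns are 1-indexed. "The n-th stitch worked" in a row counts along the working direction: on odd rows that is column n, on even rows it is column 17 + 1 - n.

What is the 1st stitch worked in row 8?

Result:
P

Derivation:
Row 8: (8-1) mod 5 = 2, so use chart row 3. Even row -> WS.
Chart row 3 tiled across columns 1-17: P P P K K / P P P K K / P P P K K
Wrong side: read the tiled row from column 17 down to 1 and exchange K with P (leave O, /).
Row 8 as worked: P P K K K / P P K K K / P P K K K
The 1st stitch worked is P.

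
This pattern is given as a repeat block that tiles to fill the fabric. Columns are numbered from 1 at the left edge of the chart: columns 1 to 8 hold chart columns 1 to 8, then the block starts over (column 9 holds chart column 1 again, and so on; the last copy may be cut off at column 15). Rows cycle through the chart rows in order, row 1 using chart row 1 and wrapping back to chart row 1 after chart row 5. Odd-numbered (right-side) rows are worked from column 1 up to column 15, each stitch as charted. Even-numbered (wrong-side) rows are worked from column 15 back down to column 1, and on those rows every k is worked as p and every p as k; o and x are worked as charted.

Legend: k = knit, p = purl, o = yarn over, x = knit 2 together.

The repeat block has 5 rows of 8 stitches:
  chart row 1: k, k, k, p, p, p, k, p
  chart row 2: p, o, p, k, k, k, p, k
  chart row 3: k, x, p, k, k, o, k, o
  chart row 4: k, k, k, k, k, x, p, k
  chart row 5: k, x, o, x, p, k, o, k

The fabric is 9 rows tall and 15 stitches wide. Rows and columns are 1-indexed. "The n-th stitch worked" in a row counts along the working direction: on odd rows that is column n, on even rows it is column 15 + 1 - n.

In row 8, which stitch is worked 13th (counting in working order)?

For row 8: chart row = ((8-1) mod 5) + 1 = 3; this is a WS (even) row.
Chart row 3 tiled across columns 1-15: k x p k k o k o k x p k k o k
Wrong side: read the tiled row from column 15 down to 1 and exchange k with p (leave o, x).
Row 8 as worked: p o p p k x p o p o p p k x p
The 13th stitch worked is k.

== STITCH ==
k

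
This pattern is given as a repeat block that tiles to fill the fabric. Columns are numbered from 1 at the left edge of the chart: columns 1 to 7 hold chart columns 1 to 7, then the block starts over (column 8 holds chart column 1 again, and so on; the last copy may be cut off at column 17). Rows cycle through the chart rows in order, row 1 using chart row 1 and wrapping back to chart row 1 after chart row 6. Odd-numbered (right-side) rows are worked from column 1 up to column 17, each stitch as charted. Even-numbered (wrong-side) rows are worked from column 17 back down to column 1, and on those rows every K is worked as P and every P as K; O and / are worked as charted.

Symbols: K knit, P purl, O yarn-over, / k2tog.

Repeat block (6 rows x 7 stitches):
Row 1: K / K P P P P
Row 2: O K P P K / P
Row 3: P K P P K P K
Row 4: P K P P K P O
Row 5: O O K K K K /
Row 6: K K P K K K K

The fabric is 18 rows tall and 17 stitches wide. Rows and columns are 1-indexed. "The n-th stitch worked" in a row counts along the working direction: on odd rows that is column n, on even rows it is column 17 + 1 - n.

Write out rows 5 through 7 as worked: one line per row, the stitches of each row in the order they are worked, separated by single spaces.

== ROWS AS WORKED ==
O O K K K K / O O K K K K / O O K
K P P P P P P K P P P P P P K P P
K / K P P P P K / K P P P P K / K

Derivation:
Row 5: chart row 5, RS - tile across columns 1-17 and work as-is.
Row 6: chart row 6, WS - tiled (columns 1-17): K K P K K K K K K P K K K K K K P; work from column 17 back to 1 with K<->P swapped.
Row 7: chart row 1, RS - tile across columns 1-17 and work as-is.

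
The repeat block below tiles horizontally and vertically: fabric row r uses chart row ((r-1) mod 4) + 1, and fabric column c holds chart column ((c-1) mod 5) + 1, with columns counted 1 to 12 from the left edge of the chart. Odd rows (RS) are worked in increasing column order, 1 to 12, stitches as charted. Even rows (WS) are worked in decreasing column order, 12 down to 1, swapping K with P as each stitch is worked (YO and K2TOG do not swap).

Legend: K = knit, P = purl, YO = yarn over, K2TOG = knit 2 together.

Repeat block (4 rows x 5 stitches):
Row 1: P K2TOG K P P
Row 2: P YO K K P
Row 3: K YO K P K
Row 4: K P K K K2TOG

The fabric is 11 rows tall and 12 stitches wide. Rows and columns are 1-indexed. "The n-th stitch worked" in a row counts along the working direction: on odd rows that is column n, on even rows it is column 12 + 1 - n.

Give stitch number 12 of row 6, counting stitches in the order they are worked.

Stitch:
K

Derivation:
For row 6: chart row = ((6-1) mod 4) + 1 = 2; this is a WS (even) row.
Chart row 2 tiled across columns 1-12: P YO K K P P YO K K P P YO
WS row: flip the tiled sequence (start at column 12) and apply K<->P; YO and K2TOG stay.
Row 6 as worked: YO K K P P YO K K P P YO K
Stitch 12 in working order -> K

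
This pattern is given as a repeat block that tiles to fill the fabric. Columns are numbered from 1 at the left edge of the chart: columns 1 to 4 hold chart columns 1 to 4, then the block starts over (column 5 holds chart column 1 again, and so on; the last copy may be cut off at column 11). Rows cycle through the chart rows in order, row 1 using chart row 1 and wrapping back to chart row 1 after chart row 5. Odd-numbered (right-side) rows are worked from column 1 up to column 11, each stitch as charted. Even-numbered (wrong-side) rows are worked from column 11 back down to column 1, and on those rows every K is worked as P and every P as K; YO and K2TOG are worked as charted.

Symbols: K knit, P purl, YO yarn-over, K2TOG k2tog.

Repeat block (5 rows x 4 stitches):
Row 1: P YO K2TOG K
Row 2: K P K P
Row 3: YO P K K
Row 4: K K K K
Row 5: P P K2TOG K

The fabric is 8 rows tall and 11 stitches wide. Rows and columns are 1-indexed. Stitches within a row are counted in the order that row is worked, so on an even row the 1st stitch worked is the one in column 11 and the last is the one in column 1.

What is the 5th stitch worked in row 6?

For row 6: chart row = ((6-1) mod 5) + 1 = 1; this is a WS (even) row.
Chart row 1 tiled across columns 1-11: P YO K2TOG K P YO K2TOG K P YO K2TOG
WS row: flip the tiled sequence (start at column 11) and apply K<->P; YO and K2TOG stay.
Row 6 as worked: K2TOG YO K P K2TOG YO K P K2TOG YO K
The 5th stitch worked is K2TOG.

Result:
K2TOG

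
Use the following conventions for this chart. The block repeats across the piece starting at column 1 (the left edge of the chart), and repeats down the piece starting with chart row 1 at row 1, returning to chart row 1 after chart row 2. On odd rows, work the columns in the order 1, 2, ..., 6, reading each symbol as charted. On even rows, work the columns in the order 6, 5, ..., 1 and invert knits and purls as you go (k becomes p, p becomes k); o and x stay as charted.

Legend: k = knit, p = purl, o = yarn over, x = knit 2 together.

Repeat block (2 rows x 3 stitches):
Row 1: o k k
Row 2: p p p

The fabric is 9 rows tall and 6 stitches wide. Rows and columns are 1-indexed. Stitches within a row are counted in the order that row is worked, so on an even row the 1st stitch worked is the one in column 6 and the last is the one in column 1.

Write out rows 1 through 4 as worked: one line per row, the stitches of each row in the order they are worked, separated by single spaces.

Row 1: chart row 1, RS - tile across columns 1-6 and work as-is.
Row 2: chart row 2, WS - tiled (columns 1-6): p p p p p p; work from column 6 back to 1 with k<->p swapped.
Row 3: chart row 1, RS - tile across columns 1-6 and work as-is.
Row 4: chart row 2, WS - tiled (columns 1-6): p p p p p p; work from column 6 back to 1 with k<->p swapped.

== ROWS AS WORKED ==
o k k o k k
k k k k k k
o k k o k k
k k k k k k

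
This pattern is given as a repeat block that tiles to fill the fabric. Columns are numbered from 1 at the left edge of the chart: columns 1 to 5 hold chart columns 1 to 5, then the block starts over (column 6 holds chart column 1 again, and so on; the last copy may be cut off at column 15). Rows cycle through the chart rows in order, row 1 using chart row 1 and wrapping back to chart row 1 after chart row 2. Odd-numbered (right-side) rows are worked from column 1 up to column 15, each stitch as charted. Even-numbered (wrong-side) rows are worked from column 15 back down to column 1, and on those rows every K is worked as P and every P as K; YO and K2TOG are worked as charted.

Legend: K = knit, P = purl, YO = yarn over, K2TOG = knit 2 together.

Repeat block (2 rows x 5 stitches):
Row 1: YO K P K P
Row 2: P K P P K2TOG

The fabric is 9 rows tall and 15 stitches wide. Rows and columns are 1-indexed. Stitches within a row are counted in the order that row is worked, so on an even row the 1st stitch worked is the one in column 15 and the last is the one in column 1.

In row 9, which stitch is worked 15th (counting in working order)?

== STITCH ==
P

Derivation:
Row 9 uses chart row ((9-1) mod 2)+1 = 1. Row 9 is odd, so RS.
Chart row 1 tiled across columns 1-15: YO K P K P YO K P K P YO K P K P
RS: work column 1 to column 15, symbols as charted — the tiled row is the row as worked.
Stitch 15 in working order -> P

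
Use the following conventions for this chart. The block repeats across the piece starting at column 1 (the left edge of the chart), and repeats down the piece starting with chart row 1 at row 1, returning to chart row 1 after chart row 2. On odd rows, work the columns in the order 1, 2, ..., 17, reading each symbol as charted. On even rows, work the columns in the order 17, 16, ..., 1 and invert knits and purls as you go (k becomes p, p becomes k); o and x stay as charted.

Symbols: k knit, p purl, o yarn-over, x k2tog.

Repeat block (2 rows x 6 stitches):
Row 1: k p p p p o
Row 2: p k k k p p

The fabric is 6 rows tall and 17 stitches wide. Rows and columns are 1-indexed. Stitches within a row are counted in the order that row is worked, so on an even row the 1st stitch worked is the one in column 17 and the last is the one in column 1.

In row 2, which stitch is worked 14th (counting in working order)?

Stitch:
p

Derivation:
Row 2 uses chart row ((2-1) mod 2)+1 = 2. Row 2 is even, so WS.
Chart row 2 tiled across columns 1-17: p k k k p p p k k k p p p k k k p
WS row: flip the tiled sequence (start at column 17) and apply k<->p; o and x stay.
Row 2 as worked: k p p p k k k p p p k k k p p p k
Counting 14 along the worked row gives p.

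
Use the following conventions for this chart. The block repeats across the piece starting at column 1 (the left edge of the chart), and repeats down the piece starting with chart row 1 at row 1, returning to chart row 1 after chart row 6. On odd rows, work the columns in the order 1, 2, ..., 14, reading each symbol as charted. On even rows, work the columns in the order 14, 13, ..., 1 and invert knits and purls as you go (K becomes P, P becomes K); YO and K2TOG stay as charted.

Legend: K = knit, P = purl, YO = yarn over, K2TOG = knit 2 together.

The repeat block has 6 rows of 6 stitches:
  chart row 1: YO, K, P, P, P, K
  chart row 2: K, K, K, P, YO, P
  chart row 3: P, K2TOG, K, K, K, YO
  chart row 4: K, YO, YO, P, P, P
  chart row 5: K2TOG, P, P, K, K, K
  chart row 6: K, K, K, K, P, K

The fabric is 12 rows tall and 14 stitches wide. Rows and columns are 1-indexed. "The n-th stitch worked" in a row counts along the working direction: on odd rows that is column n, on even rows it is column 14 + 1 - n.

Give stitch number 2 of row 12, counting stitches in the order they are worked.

Stitch:
P

Derivation:
Row 12: (12-1) mod 6 = 5, so use chart row 6. Even row -> WS.
Chart row 6 tiled across columns 1-14: K K K K P K K K K K P K K K
WS: work from column 14 back to column 1 (reverse the tiled row), swapping K<->P (YO and K2TOG unchanged).
Row 12 as worked: P P P K P P P P P K P P P P
Counting 2 along the worked row gives P.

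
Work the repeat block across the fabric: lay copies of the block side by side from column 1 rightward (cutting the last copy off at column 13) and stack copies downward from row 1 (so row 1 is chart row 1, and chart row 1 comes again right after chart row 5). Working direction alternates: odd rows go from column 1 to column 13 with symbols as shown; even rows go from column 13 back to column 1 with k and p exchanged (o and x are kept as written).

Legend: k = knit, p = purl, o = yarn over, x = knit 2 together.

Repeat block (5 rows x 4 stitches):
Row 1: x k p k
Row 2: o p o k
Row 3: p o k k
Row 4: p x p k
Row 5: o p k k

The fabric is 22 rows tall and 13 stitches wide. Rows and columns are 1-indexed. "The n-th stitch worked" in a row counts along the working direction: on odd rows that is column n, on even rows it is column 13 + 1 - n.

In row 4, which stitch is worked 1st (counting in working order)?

Result:
k

Derivation:
Row 4: (4-1) mod 5 = 3, so use chart row 4. Even row -> WS.
Chart row 4 tiled across columns 1-13: p x p k p x p k p x p k p
WS: work from column 13 back to column 1 (reverse the tiled row), swapping k<->p (o and x unchanged).
Row 4 as worked: k p k x k p k x k p k x k
Counting 1 along the worked row gives k.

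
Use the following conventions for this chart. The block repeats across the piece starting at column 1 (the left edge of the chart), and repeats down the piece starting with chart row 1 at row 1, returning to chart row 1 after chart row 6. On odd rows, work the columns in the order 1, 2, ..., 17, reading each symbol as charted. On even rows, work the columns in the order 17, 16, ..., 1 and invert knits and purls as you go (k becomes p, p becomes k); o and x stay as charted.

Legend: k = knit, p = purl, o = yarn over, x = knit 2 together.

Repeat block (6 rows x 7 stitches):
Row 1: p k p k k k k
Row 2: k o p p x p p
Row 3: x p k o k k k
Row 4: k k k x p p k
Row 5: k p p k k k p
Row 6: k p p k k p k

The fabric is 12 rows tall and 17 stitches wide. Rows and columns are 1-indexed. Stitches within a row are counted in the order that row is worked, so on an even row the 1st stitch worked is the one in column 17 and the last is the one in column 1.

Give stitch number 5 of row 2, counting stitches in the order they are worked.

Row 2 uses chart row ((2-1) mod 6)+1 = 2. Row 2 is even, so WS.
Chart row 2 tiled across columns 1-17: k o p p x p p k o p p x p p k o p
WS row: flip the tiled sequence (start at column 17) and apply k<->p; o and x stay.
Row 2 as worked: k o p k k x k k o p k k x k k o p
Stitch 5 in working order -> k

Result:
k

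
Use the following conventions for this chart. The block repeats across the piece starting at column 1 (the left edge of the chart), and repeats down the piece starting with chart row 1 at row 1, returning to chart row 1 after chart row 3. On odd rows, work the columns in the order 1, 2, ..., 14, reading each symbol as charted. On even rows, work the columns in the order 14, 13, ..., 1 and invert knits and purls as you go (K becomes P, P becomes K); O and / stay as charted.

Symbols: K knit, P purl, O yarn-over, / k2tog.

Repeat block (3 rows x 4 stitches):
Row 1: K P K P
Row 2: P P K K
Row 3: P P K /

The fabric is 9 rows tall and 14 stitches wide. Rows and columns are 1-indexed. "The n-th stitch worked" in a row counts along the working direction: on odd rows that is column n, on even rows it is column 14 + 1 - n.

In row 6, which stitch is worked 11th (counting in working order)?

Row 6: (6-1) mod 3 = 2, so use chart row 3. Even row -> WS.
Chart row 3 tiled across columns 1-14: P P K / P P K / P P K / P P
Wrong side: read the tiled row from column 14 down to 1 and exchange K with P (leave O, /).
Row 6 as worked: K K / P K K / P K K / P K K
Counting 11 along the worked row gives /.

Stitch:
/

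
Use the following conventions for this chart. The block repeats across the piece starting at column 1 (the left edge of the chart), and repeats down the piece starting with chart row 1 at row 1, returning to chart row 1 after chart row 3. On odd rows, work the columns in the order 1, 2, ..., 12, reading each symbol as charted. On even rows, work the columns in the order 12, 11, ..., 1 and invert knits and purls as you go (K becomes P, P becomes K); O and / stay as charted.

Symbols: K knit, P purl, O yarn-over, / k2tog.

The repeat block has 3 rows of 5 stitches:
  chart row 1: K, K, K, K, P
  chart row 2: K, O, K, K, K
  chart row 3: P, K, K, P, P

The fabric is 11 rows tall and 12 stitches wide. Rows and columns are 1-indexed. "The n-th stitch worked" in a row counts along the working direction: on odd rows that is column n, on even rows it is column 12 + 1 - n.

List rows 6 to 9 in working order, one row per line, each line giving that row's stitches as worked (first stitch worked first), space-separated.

== ROWS AS WORKED ==
P K K K P P K K K P P K
K K K K P K K K K P K K
O P P P P O P P P P O P
P K K P P P K K P P P K

Derivation:
Row 6: chart row 3, WS - tiled (columns 1-12): P K K P P P K K P P P K; work from column 12 back to 1 with K<->P swapped.
Row 7: chart row 1, RS - tile across columns 1-12 and work as-is.
Row 8: chart row 2, WS - tiled (columns 1-12): K O K K K K O K K K K O; work from column 12 back to 1 with K<->P swapped.
Row 9: chart row 3, RS - tile across columns 1-12 and work as-is.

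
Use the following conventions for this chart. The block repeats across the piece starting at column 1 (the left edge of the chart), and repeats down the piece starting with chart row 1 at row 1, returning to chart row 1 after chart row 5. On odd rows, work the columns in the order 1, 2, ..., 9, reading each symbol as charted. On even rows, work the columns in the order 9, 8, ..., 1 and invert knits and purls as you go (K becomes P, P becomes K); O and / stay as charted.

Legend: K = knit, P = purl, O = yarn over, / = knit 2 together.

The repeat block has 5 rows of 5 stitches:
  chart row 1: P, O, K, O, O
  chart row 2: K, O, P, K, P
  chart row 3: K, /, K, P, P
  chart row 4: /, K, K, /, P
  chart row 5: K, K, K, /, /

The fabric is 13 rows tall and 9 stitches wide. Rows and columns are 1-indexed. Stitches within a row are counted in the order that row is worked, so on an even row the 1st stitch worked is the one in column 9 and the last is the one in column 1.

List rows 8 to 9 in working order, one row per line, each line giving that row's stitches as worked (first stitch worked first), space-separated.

Rows as worked:
K P / P K K P / P
/ K K / P / K K /

Derivation:
Row 8: chart row 3, WS - tiled (columns 1-9): K / K P P K / K P; work from column 9 back to 1 with K<->P swapped.
Row 9: chart row 4, RS - tile across columns 1-9 and work as-is.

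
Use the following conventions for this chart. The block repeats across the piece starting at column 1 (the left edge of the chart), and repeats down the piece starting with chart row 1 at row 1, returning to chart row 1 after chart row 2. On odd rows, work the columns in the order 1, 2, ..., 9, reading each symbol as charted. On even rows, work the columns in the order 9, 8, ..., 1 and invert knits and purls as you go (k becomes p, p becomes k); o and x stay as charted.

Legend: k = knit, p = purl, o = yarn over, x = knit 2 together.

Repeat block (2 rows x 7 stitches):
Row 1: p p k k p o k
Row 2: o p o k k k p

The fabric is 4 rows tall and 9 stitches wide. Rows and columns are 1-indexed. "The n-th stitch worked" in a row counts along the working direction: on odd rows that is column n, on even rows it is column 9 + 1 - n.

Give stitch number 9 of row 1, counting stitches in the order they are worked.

Stitch:
p

Derivation:
Row 1 uses chart row ((1-1) mod 2)+1 = 1. Row 1 is odd, so RS.
Chart row 1 tiled across columns 1-9: p p k k p o k p p
RS row: no reversal, no swap; stitch n worked = column n.
The 9th stitch worked is p.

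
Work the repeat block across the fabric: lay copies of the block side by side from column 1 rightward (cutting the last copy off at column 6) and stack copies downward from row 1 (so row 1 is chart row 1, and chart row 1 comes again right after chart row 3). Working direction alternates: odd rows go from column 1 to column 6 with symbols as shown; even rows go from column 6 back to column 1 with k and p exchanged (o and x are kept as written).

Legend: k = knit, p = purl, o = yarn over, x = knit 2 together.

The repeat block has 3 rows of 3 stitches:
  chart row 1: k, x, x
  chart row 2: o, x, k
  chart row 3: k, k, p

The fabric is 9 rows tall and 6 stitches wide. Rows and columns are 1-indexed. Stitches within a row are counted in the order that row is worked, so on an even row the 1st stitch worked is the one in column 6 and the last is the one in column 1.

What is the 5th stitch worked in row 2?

For row 2: chart row = ((2-1) mod 3) + 1 = 2; this is a WS (even) row.
Chart row 2 tiled across columns 1-6: o x k o x k
Wrong side: read the tiled row from column 6 down to 1 and exchange k with p (leave o, x).
Row 2 as worked: p x o p x o
Stitch 5 in working order -> x

Stitch:
x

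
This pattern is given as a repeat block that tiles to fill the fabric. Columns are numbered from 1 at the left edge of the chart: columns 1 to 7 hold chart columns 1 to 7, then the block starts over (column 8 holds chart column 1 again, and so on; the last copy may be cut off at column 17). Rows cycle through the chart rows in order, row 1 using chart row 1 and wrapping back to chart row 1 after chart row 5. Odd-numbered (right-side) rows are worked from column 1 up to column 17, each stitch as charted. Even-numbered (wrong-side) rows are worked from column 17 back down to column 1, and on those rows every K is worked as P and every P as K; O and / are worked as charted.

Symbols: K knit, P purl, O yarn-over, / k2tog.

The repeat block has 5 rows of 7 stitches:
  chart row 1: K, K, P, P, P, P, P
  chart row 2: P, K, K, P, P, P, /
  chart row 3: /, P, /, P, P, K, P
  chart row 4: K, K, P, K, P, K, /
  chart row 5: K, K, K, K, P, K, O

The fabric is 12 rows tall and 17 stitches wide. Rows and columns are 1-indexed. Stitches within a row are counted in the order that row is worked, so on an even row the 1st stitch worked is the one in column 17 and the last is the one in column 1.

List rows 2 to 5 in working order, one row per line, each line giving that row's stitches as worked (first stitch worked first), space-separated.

Row 2: chart row 2, WS - tiled (columns 1-17): P K K P P P / P K K P P P / P K K; work from column 17 back to 1 with K<->P swapped.
Row 3: chart row 3, RS - tile across columns 1-17 and work as-is.
Row 4: chart row 4, WS - tiled (columns 1-17): K K P K P K / K K P K P K / K K P; work from column 17 back to 1 with K<->P swapped.
Row 5: chart row 5, RS - tile across columns 1-17 and work as-is.

Result:
P P K / K K K P P K / K K K P P K
/ P / P P K P / P / P P K P / P /
K P P / P K P K P P / P K P K P P
K K K K P K O K K K K P K O K K K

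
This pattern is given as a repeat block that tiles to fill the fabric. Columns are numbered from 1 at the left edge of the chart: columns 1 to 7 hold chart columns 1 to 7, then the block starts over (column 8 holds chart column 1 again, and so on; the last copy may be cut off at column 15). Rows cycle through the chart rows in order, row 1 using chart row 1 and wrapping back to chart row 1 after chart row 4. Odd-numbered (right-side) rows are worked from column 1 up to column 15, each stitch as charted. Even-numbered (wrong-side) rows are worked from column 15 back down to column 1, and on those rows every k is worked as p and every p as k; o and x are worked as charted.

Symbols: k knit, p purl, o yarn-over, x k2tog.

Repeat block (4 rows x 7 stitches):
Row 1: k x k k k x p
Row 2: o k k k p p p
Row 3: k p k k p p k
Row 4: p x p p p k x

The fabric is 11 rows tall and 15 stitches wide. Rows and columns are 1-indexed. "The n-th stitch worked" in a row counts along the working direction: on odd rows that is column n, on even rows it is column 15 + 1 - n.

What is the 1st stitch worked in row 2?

Row 2 uses chart row ((2-1) mod 4)+1 = 2. Row 2 is even, so WS.
Chart row 2 tiled across columns 1-15: o k k k p p p o k k k p p p o
WS: work from column 15 back to column 1 (reverse the tiled row), swapping k<->p (o and x unchanged).
Row 2 as worked: o k k k p p p o k k k p p p o
Stitch 1 in working order -> o

== STITCH ==
o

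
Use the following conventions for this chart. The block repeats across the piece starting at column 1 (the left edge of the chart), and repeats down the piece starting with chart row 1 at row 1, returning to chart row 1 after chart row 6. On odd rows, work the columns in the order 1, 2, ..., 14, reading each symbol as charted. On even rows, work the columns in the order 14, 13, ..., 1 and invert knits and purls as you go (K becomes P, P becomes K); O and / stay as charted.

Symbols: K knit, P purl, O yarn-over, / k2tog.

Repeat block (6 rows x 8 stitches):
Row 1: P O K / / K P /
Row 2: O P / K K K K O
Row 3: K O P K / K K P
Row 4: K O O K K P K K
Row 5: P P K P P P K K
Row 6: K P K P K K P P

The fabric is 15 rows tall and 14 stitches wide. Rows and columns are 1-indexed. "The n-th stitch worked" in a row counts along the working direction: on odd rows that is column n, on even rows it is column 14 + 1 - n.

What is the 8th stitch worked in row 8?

Row 8 uses chart row ((8-1) mod 6)+1 = 2. Row 8 is even, so WS.
Chart row 2 tiled across columns 1-14: O P / K K K K O O P / K K K
WS: work from column 14 back to column 1 (reverse the tiled row), swapping K<->P (O and / unchanged).
Row 8 as worked: P P P / K O O P P P P / K O
Stitch 8 in working order -> P

Stitch:
P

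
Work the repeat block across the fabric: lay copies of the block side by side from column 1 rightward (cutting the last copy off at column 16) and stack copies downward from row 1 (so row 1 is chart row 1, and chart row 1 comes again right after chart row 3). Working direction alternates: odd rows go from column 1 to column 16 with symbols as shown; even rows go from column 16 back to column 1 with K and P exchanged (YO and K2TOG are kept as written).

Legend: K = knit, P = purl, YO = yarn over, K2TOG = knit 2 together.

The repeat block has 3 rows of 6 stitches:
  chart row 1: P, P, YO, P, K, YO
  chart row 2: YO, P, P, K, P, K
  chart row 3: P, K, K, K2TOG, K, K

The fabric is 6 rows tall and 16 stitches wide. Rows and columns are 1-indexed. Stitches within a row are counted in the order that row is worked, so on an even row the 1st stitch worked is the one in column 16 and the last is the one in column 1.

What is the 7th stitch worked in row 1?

Row 1: (1-1) mod 3 = 0, so use chart row 1. Odd row -> RS.
Chart row 1 tiled across columns 1-16: P P YO P K YO P P YO P K YO P P YO P
RS row: no reversal, no swap; stitch n worked = column n.
Counting 7 along the worked row gives P.

== STITCH ==
P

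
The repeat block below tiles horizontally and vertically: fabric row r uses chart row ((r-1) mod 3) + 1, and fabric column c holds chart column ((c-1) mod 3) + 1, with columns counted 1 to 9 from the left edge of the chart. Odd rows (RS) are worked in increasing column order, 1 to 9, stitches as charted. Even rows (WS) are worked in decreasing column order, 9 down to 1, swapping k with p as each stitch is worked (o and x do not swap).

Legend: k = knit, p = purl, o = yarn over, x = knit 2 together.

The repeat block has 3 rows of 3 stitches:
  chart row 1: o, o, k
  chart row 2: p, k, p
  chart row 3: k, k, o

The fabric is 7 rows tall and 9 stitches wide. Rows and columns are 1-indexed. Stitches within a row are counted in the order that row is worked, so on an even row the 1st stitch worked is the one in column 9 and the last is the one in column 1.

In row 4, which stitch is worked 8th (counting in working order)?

For row 4: chart row = ((4-1) mod 3) + 1 = 1; this is a WS (even) row.
Chart row 1 tiled across columns 1-9: o o k o o k o o k
Wrong side: read the tiled row from column 9 down to 1 and exchange k with p (leave o, x).
Row 4 as worked: p o o p o o p o o
Counting 8 along the worked row gives o.

Stitch:
o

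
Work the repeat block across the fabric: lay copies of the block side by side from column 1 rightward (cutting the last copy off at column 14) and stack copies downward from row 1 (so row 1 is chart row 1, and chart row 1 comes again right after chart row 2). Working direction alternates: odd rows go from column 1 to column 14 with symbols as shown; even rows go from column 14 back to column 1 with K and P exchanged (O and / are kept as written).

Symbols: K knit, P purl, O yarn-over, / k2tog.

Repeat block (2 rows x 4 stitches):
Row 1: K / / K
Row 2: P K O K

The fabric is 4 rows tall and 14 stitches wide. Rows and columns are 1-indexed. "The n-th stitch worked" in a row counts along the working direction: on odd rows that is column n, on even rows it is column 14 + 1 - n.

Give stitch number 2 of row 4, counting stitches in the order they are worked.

For row 4: chart row = ((4-1) mod 2) + 1 = 2; this is a WS (even) row.
Chart row 2 tiled across columns 1-14: P K O K P K O K P K O K P K
WS: work from column 14 back to column 1 (reverse the tiled row), swapping K<->P (O and / unchanged).
Row 4 as worked: P K P O P K P O P K P O P K
The 2nd stitch worked is K.

Stitch:
K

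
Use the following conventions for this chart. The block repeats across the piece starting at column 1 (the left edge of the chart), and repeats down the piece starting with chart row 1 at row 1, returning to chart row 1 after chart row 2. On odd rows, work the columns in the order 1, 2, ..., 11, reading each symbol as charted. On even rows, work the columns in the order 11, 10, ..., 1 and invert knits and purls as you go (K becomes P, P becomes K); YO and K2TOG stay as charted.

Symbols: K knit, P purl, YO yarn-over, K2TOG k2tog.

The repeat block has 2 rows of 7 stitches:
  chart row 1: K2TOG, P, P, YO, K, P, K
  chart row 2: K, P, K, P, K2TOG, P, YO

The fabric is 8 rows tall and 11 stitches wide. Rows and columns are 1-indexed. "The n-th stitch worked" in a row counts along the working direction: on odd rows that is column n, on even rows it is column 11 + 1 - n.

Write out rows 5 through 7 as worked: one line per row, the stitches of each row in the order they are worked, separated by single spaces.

Row 5: chart row 1, RS - tile across columns 1-11 and work as-is.
Row 6: chart row 2, WS - tiled (columns 1-11): K P K P K2TOG P YO K P K P; work from column 11 back to 1 with K<->P swapped.
Row 7: chart row 1, RS - tile across columns 1-11 and work as-is.

== ROWS AS WORKED ==
K2TOG P P YO K P K K2TOG P P YO
K P K P YO K K2TOG K P K P
K2TOG P P YO K P K K2TOG P P YO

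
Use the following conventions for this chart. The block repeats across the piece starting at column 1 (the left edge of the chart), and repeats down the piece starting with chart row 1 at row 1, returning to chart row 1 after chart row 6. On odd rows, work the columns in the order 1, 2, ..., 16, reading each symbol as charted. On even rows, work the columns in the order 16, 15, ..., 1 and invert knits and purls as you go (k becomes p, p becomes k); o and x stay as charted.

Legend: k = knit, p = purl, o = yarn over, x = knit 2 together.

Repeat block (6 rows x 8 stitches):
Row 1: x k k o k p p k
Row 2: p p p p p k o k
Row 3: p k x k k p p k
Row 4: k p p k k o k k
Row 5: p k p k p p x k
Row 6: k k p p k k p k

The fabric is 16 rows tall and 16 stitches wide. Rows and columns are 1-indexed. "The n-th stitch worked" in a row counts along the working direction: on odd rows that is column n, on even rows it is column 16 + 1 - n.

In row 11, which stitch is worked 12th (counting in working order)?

== STITCH ==
k

Derivation:
Row 11 uses chart row ((11-1) mod 6)+1 = 5. Row 11 is odd, so RS.
Chart row 5 tiled across columns 1-16: p k p k p p x k p k p k p p x k
RS row: no reversal, no swap; stitch n worked = column n.
Stitch 12 in working order -> k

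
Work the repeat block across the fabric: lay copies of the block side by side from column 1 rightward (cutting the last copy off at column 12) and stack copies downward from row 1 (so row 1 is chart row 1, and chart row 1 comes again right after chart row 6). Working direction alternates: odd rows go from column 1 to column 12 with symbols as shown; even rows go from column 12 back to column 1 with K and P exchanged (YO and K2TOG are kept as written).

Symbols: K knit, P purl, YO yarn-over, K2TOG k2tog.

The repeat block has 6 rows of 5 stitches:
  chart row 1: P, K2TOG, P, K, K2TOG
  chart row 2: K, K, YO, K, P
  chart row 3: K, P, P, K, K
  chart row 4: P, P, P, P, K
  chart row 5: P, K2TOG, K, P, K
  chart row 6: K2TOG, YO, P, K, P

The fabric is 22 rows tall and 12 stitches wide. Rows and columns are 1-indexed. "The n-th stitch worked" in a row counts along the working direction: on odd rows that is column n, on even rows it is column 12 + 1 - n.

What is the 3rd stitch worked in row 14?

Result:
K

Derivation:
Row 14: (14-1) mod 6 = 1, so use chart row 2. Even row -> WS.
Chart row 2 tiled across columns 1-12: K K YO K P K K YO K P K K
WS row: flip the tiled sequence (start at column 12) and apply K<->P; YO and K2TOG stay.
Row 14 as worked: P P K P YO P P K P YO P P
The 3rd stitch worked is K.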